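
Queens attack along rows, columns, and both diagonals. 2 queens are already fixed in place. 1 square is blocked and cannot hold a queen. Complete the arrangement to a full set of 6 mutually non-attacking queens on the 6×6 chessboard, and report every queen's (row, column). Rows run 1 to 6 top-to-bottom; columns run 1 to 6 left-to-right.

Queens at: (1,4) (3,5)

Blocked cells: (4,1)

Row 2: attacked by (1,4)→{3,4,5}; (3,5)→{4,5,6}. Safe: 1, 2. Place at column 1.
Row 4: attacked by (1,4)→{1,4}; (2,1)→{1,3}; (3,5)→{4,5,6}. Blocked: 1. Safe: 2. Place at column 2.
Row 5: attacked by (1,4)→{4}; (2,1)→{1,4}; (3,5)→{3,5}; (4,2)→{1,2,3}. Safe: 6. Place at column 6.
Row 6: attacked by (1,4)→{4}; (2,1)→{1,5}; (3,5)→{2,5}; (4,2)→{2,4}; (5,6)→{5,6}. Safe: 3. Place at column 3.
Columns [4, 1, 5, 2, 6, 3], r−c [-3, 1, -2, 2, -1, 3], r+c [5, 3, 8, 6, 11, 9] are all distinct, so no two queens attack.

(1,4) (2,1) (3,5) (4,2) (5,6) (6,3)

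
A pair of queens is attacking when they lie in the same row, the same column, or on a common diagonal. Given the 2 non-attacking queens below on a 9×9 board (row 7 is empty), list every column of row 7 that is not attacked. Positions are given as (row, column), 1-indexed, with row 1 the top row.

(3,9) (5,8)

(3,9) attacks row 7 at column 9 and diagonals 5.
(5,8) attacks row 7 at column 8 and diagonals 6.
Attacked columns: {5, 6, 8, 9}. Safe: {1, 2, 3, 4, 7}.

columns 1, 2, 3, 4, 7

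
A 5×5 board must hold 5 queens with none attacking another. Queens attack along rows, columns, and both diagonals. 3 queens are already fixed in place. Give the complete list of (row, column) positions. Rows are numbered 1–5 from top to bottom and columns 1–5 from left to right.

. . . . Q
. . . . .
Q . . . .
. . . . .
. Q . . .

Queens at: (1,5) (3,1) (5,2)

Row 2: attacked by (1,5)→{4,5}; (3,1)→{1,2}; (5,2)→{2,5}. Safe: 3. Place at column 3.
Row 4: attacked by (1,5)→{2,5}; (2,3)→{1,3,5}; (3,1)→{1,2}; (5,2)→{1,2,3}. Safe: 4. Place at column 4.
Columns [5, 3, 1, 4, 2], r−c [-4, -1, 2, 0, 3], r+c [6, 5, 4, 8, 7] are all distinct, so no two queens attack.

(1,5) (2,3) (3,1) (4,4) (5,2)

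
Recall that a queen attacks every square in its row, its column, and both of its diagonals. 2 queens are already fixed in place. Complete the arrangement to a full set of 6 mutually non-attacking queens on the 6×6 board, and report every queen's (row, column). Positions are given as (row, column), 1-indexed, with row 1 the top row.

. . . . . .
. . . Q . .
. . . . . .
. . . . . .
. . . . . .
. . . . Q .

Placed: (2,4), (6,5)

(1,2) (2,4) (3,6) (4,1) (5,3) (6,5)

Row 1: attacked by (2,4)→{3,4,5}; (6,5)→{5}. Safe: 1, 2, 6. Place at column 2.
Row 3: attacked by (1,2)→{2,4}; (2,4)→{3,4,5}; (6,5)→{2,5}. Safe: 1, 6. Place at column 6.
Row 4: attacked by (1,2)→{2,5}; (2,4)→{2,4,6}; (3,6)→{5,6}; (6,5)→{3,5}. Safe: 1. Place at column 1.
Row 5: attacked by (1,2)→{2,6}; (2,4)→{1,4}; (3,6)→{4,6}; (4,1)→{1,2}; (6,5)→{4,5,6}. Safe: 3. Place at column 3.
Columns [2, 4, 6, 1, 3, 5], r−c [-1, -2, -3, 3, 2, 1], r+c [3, 6, 9, 5, 8, 11] are all distinct, so no two queens attack.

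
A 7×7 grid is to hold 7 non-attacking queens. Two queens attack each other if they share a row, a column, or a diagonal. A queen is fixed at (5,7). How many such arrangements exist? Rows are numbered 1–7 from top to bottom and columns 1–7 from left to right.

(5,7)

Branch on row 1: col 1 → 1; col 2 → 2; col 4 → 0; col 5 → 1; col 6 → 2.
Sum: 1 + 2 + 0 + 1 + 2 = 6.

6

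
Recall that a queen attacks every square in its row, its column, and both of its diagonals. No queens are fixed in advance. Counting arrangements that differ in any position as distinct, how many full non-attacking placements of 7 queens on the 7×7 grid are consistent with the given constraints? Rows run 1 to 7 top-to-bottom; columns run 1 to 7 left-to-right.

Branch on row 1: col 1 → 4; col 2 → 7; col 3 → 6; col 4 → 6; col 5 → 6; col 6 → 7; col 7 → 4.
Sum: 4 + 7 + 6 + 6 + 6 + 7 + 4 = 40.
(This is the classic 7-queens count.)

40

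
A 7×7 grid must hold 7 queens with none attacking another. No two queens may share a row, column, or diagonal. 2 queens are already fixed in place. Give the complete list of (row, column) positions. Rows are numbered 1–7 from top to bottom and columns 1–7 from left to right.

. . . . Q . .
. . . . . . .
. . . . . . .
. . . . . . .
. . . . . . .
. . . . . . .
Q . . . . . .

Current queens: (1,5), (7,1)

(1,5) (2,2) (3,6) (4,3) (5,7) (6,4) (7,1)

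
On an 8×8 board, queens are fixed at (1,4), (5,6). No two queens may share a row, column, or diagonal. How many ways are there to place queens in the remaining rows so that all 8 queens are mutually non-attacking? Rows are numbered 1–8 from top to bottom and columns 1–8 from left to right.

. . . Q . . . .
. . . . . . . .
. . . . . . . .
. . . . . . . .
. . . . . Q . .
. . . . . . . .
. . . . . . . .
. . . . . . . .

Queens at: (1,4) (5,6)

Branch on row 2: col 1 → 1; col 2 → 3; col 7 → 1; col 8 → 1.
Sum: 1 + 3 + 1 + 1 = 6.

6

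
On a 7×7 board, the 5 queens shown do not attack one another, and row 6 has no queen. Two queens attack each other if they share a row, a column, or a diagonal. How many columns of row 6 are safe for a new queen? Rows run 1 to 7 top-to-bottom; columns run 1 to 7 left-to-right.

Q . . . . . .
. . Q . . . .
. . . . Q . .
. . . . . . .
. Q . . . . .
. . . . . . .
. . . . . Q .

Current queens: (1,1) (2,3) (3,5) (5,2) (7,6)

(1,1) attacks row 6 at column 1 and diagonals 6.
(2,3) attacks row 6 at column 3 and diagonals 7.
(3,5) attacks row 6 at column 5 and diagonals 2.
(5,2) attacks row 6 at column 2 and diagonals 1, 3.
(7,6) attacks row 6 at column 6 and diagonals 5, 7.
Attacked columns: {1, 2, 3, 5, 6, 7}. Safe: {4}.

1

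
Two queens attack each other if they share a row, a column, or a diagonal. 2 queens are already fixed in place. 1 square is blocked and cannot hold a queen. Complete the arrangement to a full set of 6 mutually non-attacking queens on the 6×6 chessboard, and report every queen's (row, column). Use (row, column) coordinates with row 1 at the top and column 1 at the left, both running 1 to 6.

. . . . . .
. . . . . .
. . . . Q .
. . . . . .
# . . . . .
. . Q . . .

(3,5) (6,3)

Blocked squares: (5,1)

(1,4) (2,1) (3,5) (4,2) (5,6) (6,3)

Row 1: attacked by (3,5)→{3,5}; (6,3)→{3}. Safe: 1, 2, 4, 6. Place at column 4.
Row 2: attacked by (1,4)→{3,4,5}; (3,5)→{4,5,6}; (6,3)→{3}. Safe: 1, 2. Place at column 1.
Row 4: attacked by (1,4)→{1,4}; (2,1)→{1,3}; (3,5)→{4,5,6}; (6,3)→{1,3,5}. Safe: 2. Place at column 2.
Row 5: attacked by (1,4)→{4}; (2,1)→{1,4}; (3,5)→{3,5}; (4,2)→{1,2,3}; (6,3)→{2,3,4}. Blocked: 1. Safe: 6. Place at column 6.
Columns [4, 1, 5, 2, 6, 3], r−c [-3, 1, -2, 2, -1, 3], r+c [5, 3, 8, 6, 11, 9] are all distinct, so no two queens attack.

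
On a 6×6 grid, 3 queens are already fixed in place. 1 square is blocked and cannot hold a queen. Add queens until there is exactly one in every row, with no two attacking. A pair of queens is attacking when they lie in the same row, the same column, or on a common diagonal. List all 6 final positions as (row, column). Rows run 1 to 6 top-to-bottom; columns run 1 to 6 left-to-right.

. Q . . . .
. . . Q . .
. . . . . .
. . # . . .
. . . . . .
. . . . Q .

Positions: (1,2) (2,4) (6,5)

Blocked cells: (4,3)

Row 3: attacked by (1,2)→{2,4}; (2,4)→{3,4,5}; (6,5)→{2,5}. Safe: 1, 6. Place at column 6.
Row 4: attacked by (1,2)→{2,5}; (2,4)→{2,4,6}; (3,6)→{5,6}; (6,5)→{3,5}. Blocked: 3. Safe: 1. Place at column 1.
Row 5: attacked by (1,2)→{2,6}; (2,4)→{1,4}; (3,6)→{4,6}; (4,1)→{1,2}; (6,5)→{4,5,6}. Safe: 3. Place at column 3.
Columns [2, 4, 6, 1, 3, 5], r−c [-1, -2, -3, 3, 2, 1], r+c [3, 6, 9, 5, 8, 11] are all distinct, so no two queens attack.

(1,2) (2,4) (3,6) (4,1) (5,3) (6,5)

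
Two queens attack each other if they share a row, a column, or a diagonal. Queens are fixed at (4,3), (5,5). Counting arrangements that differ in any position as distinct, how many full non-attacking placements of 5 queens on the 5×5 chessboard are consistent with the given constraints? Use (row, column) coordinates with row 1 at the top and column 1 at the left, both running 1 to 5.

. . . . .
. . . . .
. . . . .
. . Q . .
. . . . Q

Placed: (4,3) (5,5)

1

Branch on row 1: col 2 → 1; col 4 → 0.
Sum: 1 + 0 = 1.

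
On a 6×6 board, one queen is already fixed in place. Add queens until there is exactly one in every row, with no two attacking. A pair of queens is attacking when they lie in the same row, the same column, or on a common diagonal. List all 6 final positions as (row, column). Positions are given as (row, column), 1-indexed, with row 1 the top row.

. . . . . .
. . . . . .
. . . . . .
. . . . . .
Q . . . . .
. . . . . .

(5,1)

(1,3) (2,6) (3,2) (4,5) (5,1) (6,4)

Row 1: attacked by (5,1)→{1,5}. Safe: 2, 3, 4, 6. Place at column 3.
Row 2: attacked by (1,3)→{2,3,4}; (5,1)→{1,4}. Safe: 5, 6. Place at column 6.
Row 3: attacked by (1,3)→{1,3,5}; (2,6)→{5,6}; (5,1)→{1,3}. Safe: 2, 4. Place at column 2.
Row 4: attacked by (1,3)→{3,6}; (2,6)→{4,6}; (3,2)→{1,2,3}; (5,1)→{1,2}. Safe: 5. Place at column 5.
Row 6: attacked by (1,3)→{3}; (2,6)→{2,6}; (3,2)→{2,5}; (4,5)→{3,5}; (5,1)→{1,2}. Safe: 4. Place at column 4.
Columns [3, 6, 2, 5, 1, 4], r−c [-2, -4, 1, -1, 4, 2], r+c [4, 8, 5, 9, 6, 10] are all distinct, so no two queens attack.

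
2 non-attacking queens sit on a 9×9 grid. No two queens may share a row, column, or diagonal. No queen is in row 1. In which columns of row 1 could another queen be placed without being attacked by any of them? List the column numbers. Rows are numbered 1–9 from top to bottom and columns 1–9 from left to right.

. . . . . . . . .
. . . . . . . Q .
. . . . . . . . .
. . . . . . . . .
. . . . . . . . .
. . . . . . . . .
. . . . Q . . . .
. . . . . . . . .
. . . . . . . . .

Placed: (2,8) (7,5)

columns 1, 2, 3, 4, 6

(2,8) attacks row 1 at column 8 and diagonals 7, 9.
(7,5) attacks row 1 at column 5.
Attacked columns: {5, 7, 8, 9}. Safe: {1, 2, 3, 4, 6}.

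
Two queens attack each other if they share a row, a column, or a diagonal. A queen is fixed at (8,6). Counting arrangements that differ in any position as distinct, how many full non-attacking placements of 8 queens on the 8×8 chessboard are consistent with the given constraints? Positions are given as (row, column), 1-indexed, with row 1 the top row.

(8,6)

16

Branch on row 1: col 1 → 0; col 2 → 0; col 3 → 5; col 4 → 4; col 5 → 3; col 7 → 2; col 8 → 2.
Sum: 0 + 0 + 5 + 4 + 3 + 2 + 2 = 16.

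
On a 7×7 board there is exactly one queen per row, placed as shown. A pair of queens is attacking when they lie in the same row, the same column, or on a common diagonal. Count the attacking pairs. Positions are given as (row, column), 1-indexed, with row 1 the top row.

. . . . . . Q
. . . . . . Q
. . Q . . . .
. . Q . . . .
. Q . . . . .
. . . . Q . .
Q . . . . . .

Same column: (1,7)–(2,7) (column 7); (3,3)–(4,3) (column 3).
Same diagonal: (1,7)–(7,1) (|1−7| = |7−1| = 6); (4,3)–(5,2) (|4−5| = |3−2| = 1); (4,3)–(6,5) (|4−6| = |3−5| = 2).
Total attacking pairs: 5.

5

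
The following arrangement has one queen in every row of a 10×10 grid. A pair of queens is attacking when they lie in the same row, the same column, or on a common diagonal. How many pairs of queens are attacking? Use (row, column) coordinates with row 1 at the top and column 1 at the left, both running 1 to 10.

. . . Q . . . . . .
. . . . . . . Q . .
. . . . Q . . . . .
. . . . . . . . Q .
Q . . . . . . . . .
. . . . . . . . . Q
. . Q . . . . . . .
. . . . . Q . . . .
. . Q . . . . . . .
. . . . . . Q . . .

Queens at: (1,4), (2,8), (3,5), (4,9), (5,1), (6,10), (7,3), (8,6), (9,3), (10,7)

Same column: (7,3)–(9,3) (column 3).
Same diagonal: (2,8)–(7,3) (|2−7| = |8−3| = 5); (5,1)–(7,3) (|5−7| = |1−3| = 2).
Total attacking pairs: 3.

3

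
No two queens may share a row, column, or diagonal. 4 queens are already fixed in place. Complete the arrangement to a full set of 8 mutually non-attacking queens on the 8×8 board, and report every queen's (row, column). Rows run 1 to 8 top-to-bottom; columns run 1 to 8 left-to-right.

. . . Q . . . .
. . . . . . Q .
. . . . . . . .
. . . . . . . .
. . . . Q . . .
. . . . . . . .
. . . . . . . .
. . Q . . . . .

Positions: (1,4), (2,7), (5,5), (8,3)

Row 3: attacked by (1,4)→{2,4,6}; (2,7)→{6,7,8}; (5,5)→{3,5,7}; (8,3)→{3,8}. Safe: 1. Place at column 1.
Row 4: attacked by (1,4)→{1,4,7}; (2,7)→{5,7}; (3,1)→{1,2}; (5,5)→{4,5,6}; (8,3)→{3,7}. Safe: 8. Place at column 8.
Row 6: attacked by (1,4)→{4}; (2,7)→{3,7}; (3,1)→{1,4}; (4,8)→{6,8}; (5,5)→{4,5,6}; (8,3)→{1,3,5}. Safe: 2. Place at column 2.
Row 7: attacked by (1,4)→{4}; (2,7)→{2,7}; (3,1)→{1,5}; (4,8)→{5,8}; (5,5)→{3,5,7}; (6,2)→{1,2,3}; (8,3)→{2,3,4}. Safe: 6. Place at column 6.
Columns [4, 7, 1, 8, 5, 2, 6, 3], r−c [-3, -5, 2, -4, 0, 4, 1, 5], r+c [5, 9, 4, 12, 10, 8, 13, 11] are all distinct, so no two queens attack.

(1,4) (2,7) (3,1) (4,8) (5,5) (6,2) (7,6) (8,3)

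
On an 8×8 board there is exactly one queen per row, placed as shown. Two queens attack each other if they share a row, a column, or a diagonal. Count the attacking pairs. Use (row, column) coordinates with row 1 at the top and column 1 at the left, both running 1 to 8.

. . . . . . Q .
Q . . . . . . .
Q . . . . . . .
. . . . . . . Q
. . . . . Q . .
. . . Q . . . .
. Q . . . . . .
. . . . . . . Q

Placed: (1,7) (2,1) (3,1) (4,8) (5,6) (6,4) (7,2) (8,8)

3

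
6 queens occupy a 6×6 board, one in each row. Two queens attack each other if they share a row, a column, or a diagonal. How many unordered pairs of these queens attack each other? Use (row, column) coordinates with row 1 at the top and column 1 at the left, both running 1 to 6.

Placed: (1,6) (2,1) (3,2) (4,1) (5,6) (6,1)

Same column: (1,6)–(5,6) (column 6); (2,1)–(4,1) (column 1); (2,1)–(6,1) (column 1); (4,1)–(6,1) (column 1).
Same diagonal: (1,6)–(6,1) (|1−6| = |6−1| = 5); (2,1)–(3,2) (|2−3| = |1−2| = 1); (3,2)–(4,1) (|3−4| = |2−1| = 1).
Total attacking pairs: 7.

7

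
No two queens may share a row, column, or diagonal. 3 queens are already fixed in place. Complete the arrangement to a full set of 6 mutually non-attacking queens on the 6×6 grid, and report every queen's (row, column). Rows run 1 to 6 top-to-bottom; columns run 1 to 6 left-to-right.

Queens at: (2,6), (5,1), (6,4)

(1,3) (2,6) (3,2) (4,5) (5,1) (6,4)

Row 1: attacked by (2,6)→{5,6}; (5,1)→{1,5}; (6,4)→{4}. Safe: 2, 3. Place at column 3.
Row 3: attacked by (1,3)→{1,3,5}; (2,6)→{5,6}; (5,1)→{1,3}; (6,4)→{1,4}. Safe: 2. Place at column 2.
Row 4: attacked by (1,3)→{3,6}; (2,6)→{4,6}; (3,2)→{1,2,3}; (5,1)→{1,2}; (6,4)→{2,4,6}. Safe: 5. Place at column 5.
Columns [3, 6, 2, 5, 1, 4], r−c [-2, -4, 1, -1, 4, 2], r+c [4, 8, 5, 9, 6, 10] are all distinct, so no two queens attack.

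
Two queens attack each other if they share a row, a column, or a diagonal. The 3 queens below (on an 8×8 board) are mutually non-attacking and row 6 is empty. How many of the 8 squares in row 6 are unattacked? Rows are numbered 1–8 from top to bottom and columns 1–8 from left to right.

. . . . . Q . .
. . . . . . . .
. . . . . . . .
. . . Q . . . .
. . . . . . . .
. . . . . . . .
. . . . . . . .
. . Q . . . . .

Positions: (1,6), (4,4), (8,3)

(1,6) attacks row 6 at column 6 and diagonals 1.
(4,4) attacks row 6 at column 4 and diagonals 2, 6.
(8,3) attacks row 6 at column 3 and diagonals 1, 5.
Attacked columns: {1, 2, 3, 4, 5, 6}. Safe: {7, 8}.

2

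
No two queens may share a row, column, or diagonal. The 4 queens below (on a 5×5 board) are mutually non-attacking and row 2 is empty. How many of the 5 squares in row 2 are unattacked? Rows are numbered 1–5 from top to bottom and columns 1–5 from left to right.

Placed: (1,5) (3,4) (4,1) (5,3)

(1,5) attacks row 2 at column 5 and diagonals 4.
(3,4) attacks row 2 at column 4 and diagonals 3, 5.
(4,1) attacks row 2 at column 1 and diagonals 3.
(5,3) attacks row 2 at column 3.
Attacked columns: {1, 3, 4, 5}. Safe: {2}.

1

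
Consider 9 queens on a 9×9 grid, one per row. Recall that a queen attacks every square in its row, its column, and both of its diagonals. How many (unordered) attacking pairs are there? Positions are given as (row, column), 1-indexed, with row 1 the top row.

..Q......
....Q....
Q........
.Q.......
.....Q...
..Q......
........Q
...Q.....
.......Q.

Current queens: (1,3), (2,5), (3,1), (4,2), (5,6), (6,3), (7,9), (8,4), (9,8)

4

Same column: (1,3)–(6,3) (column 3).
Same diagonal: (1,3)–(3,1) (|1−3| = |3−1| = 2); (1,3)–(7,9) (|1−7| = |3−9| = 6); (3,1)–(4,2) (|3−4| = |1−2| = 1).
Total attacking pairs: 4.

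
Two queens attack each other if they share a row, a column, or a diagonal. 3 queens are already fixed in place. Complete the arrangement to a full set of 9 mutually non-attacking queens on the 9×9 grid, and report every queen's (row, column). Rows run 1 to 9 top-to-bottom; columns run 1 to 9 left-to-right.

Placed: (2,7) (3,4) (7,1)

(1,3) (2,7) (3,4) (4,8) (5,5) (6,9) (7,1) (8,6) (9,2)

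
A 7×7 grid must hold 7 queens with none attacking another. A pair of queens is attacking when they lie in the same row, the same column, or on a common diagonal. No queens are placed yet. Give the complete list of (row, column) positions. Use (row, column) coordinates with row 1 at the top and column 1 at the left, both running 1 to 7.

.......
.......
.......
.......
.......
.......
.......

(1,7) (2,4) (3,1) (4,5) (5,2) (6,6) (7,3)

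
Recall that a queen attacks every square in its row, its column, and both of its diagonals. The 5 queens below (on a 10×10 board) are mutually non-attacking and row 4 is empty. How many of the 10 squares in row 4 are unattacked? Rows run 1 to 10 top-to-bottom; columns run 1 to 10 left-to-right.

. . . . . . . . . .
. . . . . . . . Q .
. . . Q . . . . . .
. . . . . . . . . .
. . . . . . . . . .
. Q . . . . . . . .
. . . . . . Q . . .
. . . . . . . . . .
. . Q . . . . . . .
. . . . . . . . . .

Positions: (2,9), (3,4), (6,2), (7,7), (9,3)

2

(2,9) attacks row 4 at column 9 and diagonals 7.
(3,4) attacks row 4 at column 4 and diagonals 3, 5.
(6,2) attacks row 4 at column 2 and diagonals 4.
(7,7) attacks row 4 at column 7 and diagonals 4, 10.
(9,3) attacks row 4 at column 3 and diagonals 8.
Attacked columns: {2, 3, 4, 5, 7, 8, 9, 10}. Safe: {1, 6}.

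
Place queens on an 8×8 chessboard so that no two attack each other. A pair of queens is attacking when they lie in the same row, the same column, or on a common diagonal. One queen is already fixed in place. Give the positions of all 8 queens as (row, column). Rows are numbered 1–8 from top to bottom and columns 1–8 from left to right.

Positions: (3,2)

(1,7) (2,4) (3,2) (4,8) (5,6) (6,1) (7,3) (8,5)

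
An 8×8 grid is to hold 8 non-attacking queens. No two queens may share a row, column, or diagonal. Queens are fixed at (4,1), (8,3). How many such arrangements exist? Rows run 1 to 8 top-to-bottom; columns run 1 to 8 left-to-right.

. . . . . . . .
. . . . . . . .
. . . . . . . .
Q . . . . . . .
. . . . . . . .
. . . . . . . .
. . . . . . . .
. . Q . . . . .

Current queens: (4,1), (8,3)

4

Branch on row 1: col 2 → 0; col 5 → 2; col 6 → 2; col 7 → 0; col 8 → 0.
Sum: 0 + 2 + 2 + 0 + 0 = 4.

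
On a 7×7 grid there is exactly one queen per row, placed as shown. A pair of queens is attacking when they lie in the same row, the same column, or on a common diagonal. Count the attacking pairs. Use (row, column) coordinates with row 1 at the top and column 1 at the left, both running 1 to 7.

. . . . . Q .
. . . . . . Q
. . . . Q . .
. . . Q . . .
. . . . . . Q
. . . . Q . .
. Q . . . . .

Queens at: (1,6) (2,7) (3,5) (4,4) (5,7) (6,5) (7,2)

Same column: (2,7)–(5,7) (column 7); (3,5)–(6,5) (column 5).
Same diagonal: (1,6)–(2,7) (|1−2| = |6−7| = 1); (2,7)–(7,2) (|2−7| = |7−2| = 5); (3,5)–(4,4) (|3−4| = |5−4| = 1); (3,5)–(5,7) (|3−5| = |5−7| = 2).
Total attacking pairs: 6.

6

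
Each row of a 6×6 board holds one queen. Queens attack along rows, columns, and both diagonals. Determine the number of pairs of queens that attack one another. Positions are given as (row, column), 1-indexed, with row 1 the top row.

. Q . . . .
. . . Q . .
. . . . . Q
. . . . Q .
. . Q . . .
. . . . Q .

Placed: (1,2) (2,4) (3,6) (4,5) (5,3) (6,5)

3

Same column: (4,5)–(6,5) (column 5).
Same diagonal: (1,2)–(4,5) (|1−4| = |2−5| = 3); (3,6)–(4,5) (|3−4| = |6−5| = 1).
Total attacking pairs: 3.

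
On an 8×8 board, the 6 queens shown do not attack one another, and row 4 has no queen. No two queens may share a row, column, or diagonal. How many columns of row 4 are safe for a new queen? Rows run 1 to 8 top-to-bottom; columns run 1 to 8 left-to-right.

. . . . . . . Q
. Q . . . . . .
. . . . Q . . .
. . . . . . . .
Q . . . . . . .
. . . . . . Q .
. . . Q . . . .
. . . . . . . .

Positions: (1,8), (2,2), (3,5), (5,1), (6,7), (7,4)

(1,8) attacks row 4 at column 8 and diagonals 5.
(2,2) attacks row 4 at column 2 and diagonals 4.
(3,5) attacks row 4 at column 5 and diagonals 4, 6.
(5,1) attacks row 4 at column 1 and diagonals 2.
(6,7) attacks row 4 at column 7 and diagonals 5.
(7,4) attacks row 4 at column 4 and diagonals 1, 7.
Attacked columns: {1, 2, 4, 5, 6, 7, 8}. Safe: {3}.

1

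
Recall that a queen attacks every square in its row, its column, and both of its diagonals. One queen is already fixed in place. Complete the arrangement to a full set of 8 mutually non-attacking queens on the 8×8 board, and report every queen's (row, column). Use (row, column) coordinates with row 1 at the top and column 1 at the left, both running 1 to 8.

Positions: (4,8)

Row 1: attacked by (4,8)→{5,8}. Safe: 1, 2, 3, 4, 6, 7. Place at column 3.
Row 2: attacked by (1,3)→{2,3,4}; (4,8)→{6,8}. Safe: 1, 5, 7. Place at column 7.
Row 3: attacked by (1,3)→{1,3,5}; (2,7)→{6,7,8}; (4,8)→{7,8}. Safe: 2, 4. Place at column 2.
Row 5: attacked by (1,3)→{3,7}; (2,7)→{4,7}; (3,2)→{2,4}; (4,8)→{7,8}. Safe: 1, 5, 6. Place at column 6.
Row 6: attacked by (1,3)→{3,8}; (2,7)→{3,7}; (3,2)→{2,5}; (4,8)→{6,8}; (5,6)→{5,6,7}. Safe: 1, 4. Place at column 4.
Row 7: attacked by (1,3)→{3}; (2,7)→{2,7}; (3,2)→{2,6}; (4,8)→{5,8}; (5,6)→{4,6,8}; (6,4)→{3,4,5}. Safe: 1. Place at column 1.
Row 8: attacked by (1,3)→{3}; (2,7)→{1,7}; (3,2)→{2,7}; (4,8)→{4,8}; (5,6)→{3,6}; (6,4)→{2,4,6}; (7,1)→{1,2}. Safe: 5. Place at column 5.
Columns [3, 7, 2, 8, 6, 4, 1, 5], r−c [-2, -5, 1, -4, -1, 2, 6, 3], r+c [4, 9, 5, 12, 11, 10, 8, 13] are all distinct, so no two queens attack.

(1,3) (2,7) (3,2) (4,8) (5,6) (6,4) (7,1) (8,5)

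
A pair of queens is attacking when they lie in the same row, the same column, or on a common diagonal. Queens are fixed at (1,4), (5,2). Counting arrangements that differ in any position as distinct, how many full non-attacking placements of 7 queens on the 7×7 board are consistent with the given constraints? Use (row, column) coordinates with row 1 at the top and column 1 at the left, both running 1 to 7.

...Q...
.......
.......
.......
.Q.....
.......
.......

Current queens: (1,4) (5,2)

2

Branch on row 2: col 1 → 1; col 6 → 0; col 7 → 1.
Sum: 1 + 0 + 1 = 2.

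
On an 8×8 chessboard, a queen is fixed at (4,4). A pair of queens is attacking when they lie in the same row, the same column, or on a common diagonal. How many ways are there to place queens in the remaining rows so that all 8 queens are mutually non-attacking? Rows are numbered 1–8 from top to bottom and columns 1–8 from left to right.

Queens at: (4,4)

8

Branch on row 1: col 2 → 1; col 3 → 1; col 5 → 4; col 6 → 2; col 8 → 0.
Sum: 1 + 1 + 4 + 2 + 0 = 8.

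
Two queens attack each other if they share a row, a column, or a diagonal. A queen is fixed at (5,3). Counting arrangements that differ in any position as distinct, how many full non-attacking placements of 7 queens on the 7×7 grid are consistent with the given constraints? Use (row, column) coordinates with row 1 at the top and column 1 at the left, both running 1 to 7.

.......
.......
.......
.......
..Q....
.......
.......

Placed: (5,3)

6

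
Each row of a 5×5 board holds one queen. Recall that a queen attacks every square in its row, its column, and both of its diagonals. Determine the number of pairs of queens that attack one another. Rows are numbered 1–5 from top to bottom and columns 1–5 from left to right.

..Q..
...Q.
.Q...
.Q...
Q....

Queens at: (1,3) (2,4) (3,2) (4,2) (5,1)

Same column: (3,2)–(4,2) (column 2).
Same diagonal: (1,3)–(2,4) (|1−2| = |3−4| = 1); (2,4)–(4,2) (|2−4| = |4−2| = 2); (2,4)–(5,1) (|2−5| = |4−1| = 3); (4,2)–(5,1) (|4−5| = |2−1| = 1).
Total attacking pairs: 5.

5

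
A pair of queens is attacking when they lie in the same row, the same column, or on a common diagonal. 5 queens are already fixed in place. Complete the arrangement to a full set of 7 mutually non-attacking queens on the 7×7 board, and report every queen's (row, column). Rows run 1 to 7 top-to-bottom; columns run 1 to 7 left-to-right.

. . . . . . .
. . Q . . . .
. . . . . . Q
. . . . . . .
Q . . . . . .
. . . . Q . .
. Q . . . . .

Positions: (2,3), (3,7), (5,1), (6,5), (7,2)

Row 1: attacked by (2,3)→{2,3,4}; (3,7)→{5,7}; (5,1)→{1,5}; (6,5)→{5}; (7,2)→{2}. Safe: 6. Place at column 6.
Row 4: attacked by (1,6)→{3,6}; (2,3)→{1,3,5}; (3,7)→{6,7}; (5,1)→{1,2}; (6,5)→{3,5,7}; (7,2)→{2,5}. Safe: 4. Place at column 4.
Columns [6, 3, 7, 4, 1, 5, 2], r−c [-5, -1, -4, 0, 4, 1, 5], r+c [7, 5, 10, 8, 6, 11, 9] are all distinct, so no two queens attack.

(1,6) (2,3) (3,7) (4,4) (5,1) (6,5) (7,2)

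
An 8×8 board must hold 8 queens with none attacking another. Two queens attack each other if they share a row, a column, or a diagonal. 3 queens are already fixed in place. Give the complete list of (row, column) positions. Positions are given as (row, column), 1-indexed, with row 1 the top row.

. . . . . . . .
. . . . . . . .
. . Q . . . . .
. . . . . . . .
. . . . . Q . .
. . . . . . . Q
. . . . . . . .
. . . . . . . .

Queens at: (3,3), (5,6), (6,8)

Row 1: attacked by (3,3)→{1,3,5}; (5,6)→{2,6}; (6,8)→{3,8}. Safe: 4, 7. Place at column 7.
Row 2: attacked by (1,7)→{6,7,8}; (3,3)→{2,3,4}; (5,6)→{3,6}; (6,8)→{4,8}. Safe: 1, 5. Place at column 5.
Row 4: attacked by (1,7)→{4,7}; (2,5)→{3,5,7}; (3,3)→{2,3,4}; (5,6)→{5,6,7}; (6,8)→{6,8}. Safe: 1. Place at column 1.
Row 7: attacked by (1,7)→{1,7}; (2,5)→{5}; (3,3)→{3,7}; (4,1)→{1,4}; (5,6)→{4,6,8}; (6,8)→{7,8}. Safe: 2. Place at column 2.
Row 8: attacked by (1,7)→{7}; (2,5)→{5}; (3,3)→{3,8}; (4,1)→{1,5}; (5,6)→{3,6}; (6,8)→{6,8}; (7,2)→{1,2,3}. Safe: 4. Place at column 4.
Columns [7, 5, 3, 1, 6, 8, 2, 4], r−c [-6, -3, 0, 3, -1, -2, 5, 4], r+c [8, 7, 6, 5, 11, 14, 9, 12] are all distinct, so no two queens attack.

(1,7) (2,5) (3,3) (4,1) (5,6) (6,8) (7,2) (8,4)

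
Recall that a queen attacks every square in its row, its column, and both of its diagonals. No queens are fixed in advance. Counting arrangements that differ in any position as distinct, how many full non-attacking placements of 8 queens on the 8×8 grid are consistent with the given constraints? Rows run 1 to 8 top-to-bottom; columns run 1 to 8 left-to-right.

Branch on row 1: col 1 → 4; col 2 → 8; col 3 → 16; col 4 → 18; col 5 → 18; col 6 → 16; col 7 → 8; col 8 → 4.
Sum: 4 + 8 + 16 + 18 + 18 + 16 + 8 + 4 = 92.
(This is the classic 8-queens count.)

92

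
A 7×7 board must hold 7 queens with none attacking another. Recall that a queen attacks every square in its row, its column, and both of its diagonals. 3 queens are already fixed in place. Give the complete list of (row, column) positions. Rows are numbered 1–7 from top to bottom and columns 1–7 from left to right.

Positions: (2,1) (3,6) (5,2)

Row 1: attacked by (2,1)→{1,2}; (3,6)→{4,6}; (5,2)→{2,6}. Safe: 3, 5, 7. Place at column 3.
Row 4: attacked by (1,3)→{3,6}; (2,1)→{1,3}; (3,6)→{5,6,7}; (5,2)→{1,2,3}. Safe: 4. Place at column 4.
Row 6: attacked by (1,3)→{3}; (2,1)→{1,5}; (3,6)→{3,6}; (4,4)→{2,4,6}; (5,2)→{1,2,3}. Safe: 7. Place at column 7.
Row 7: attacked by (1,3)→{3}; (2,1)→{1,6}; (3,6)→{2,6}; (4,4)→{1,4,7}; (5,2)→{2,4}; (6,7)→{6,7}. Safe: 5. Place at column 5.
Columns [3, 1, 6, 4, 2, 7, 5], r−c [-2, 1, -3, 0, 3, -1, 2], r+c [4, 3, 9, 8, 7, 13, 12] are all distinct, so no two queens attack.

(1,3) (2,1) (3,6) (4,4) (5,2) (6,7) (7,5)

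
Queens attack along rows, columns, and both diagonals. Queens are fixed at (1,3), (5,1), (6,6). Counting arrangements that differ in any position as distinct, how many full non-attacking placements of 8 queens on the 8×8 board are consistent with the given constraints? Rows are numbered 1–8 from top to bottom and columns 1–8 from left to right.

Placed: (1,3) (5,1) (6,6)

Branch on row 2: col 5 → 0; col 7 → 0; col 8 → 1.
Sum: 0 + 0 + 1 = 1.

1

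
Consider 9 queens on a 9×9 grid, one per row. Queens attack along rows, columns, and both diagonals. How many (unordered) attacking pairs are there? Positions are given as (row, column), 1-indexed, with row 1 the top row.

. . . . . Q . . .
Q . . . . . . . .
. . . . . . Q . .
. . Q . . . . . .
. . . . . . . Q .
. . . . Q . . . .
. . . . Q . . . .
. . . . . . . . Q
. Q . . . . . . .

6

Same column: (6,5)–(7,5) (column 5).
Same diagonal: (1,6)–(4,3) (|1−4| = |6−3| = 3); (2,1)–(4,3) (|2−4| = |1−3| = 2); (2,1)–(6,5) (|2−6| = |1−5| = 4); (4,3)–(6,5) (|4−6| = |3−5| = 2); (6,5)–(9,2) (|6−9| = |5−2| = 3).
Total attacking pairs: 6.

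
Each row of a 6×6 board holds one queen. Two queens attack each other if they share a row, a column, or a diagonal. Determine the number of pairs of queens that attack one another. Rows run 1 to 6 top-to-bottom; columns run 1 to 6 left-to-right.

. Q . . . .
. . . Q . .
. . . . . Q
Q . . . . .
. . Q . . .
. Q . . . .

2

Same column: (1,2)–(6,2) (column 2).
Same diagonal: (5,3)–(6,2) (|5−6| = |3−2| = 1).
Total attacking pairs: 2.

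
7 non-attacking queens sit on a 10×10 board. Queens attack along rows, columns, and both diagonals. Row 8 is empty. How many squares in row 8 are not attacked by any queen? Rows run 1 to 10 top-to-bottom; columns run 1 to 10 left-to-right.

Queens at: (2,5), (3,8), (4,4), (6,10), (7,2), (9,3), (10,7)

(2,5) attacks row 8 at column 5.
(3,8) attacks row 8 at column 8 and diagonals 3.
(4,4) attacks row 8 at column 4 and diagonals 8.
(6,10) attacks row 8 at column 10 and diagonals 8.
(7,2) attacks row 8 at column 2 and diagonals 1, 3.
(9,3) attacks row 8 at column 3 and diagonals 2, 4.
(10,7) attacks row 8 at column 7 and diagonals 5, 9.
Attacked columns: {1, 2, 3, 4, 5, 7, 8, 9, 10}. Safe: {6}.

1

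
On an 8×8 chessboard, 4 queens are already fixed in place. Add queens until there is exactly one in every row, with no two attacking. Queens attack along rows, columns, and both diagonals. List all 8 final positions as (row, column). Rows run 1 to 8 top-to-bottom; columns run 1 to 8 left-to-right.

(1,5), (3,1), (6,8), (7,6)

(1,5) (2,3) (3,1) (4,7) (5,2) (6,8) (7,6) (8,4)

Row 2: attacked by (1,5)→{4,5,6}; (3,1)→{1,2}; (6,8)→{4,8}; (7,6)→{1,6}. Safe: 3, 7. Place at column 3.
Row 4: attacked by (1,5)→{2,5,8}; (2,3)→{1,3,5}; (3,1)→{1,2}; (6,8)→{6,8}; (7,6)→{3,6}. Safe: 4, 7. Place at column 7.
Row 5: attacked by (1,5)→{1,5}; (2,3)→{3,6}; (3,1)→{1,3}; (4,7)→{6,7,8}; (6,8)→{7,8}; (7,6)→{4,6,8}. Safe: 2. Place at column 2.
Row 8: attacked by (1,5)→{5}; (2,3)→{3}; (3,1)→{1,6}; (4,7)→{3,7}; (5,2)→{2,5}; (6,8)→{6,8}; (7,6)→{5,6,7}. Safe: 4. Place at column 4.
Columns [5, 3, 1, 7, 2, 8, 6, 4], r−c [-4, -1, 2, -3, 3, -2, 1, 4], r+c [6, 5, 4, 11, 7, 14, 13, 12] are all distinct, so no two queens attack.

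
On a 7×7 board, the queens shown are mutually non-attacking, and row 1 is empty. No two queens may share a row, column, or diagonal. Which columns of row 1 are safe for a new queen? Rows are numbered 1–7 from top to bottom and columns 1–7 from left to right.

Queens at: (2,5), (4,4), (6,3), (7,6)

columns 2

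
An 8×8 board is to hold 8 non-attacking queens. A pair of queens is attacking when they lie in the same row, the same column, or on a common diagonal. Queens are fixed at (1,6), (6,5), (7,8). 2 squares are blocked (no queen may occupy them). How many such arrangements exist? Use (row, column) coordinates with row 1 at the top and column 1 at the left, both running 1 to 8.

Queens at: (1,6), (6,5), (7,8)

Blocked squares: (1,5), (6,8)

1

Branch on row 2: col 2 → 1; col 4 → 0.
Sum: 1 + 0 = 1.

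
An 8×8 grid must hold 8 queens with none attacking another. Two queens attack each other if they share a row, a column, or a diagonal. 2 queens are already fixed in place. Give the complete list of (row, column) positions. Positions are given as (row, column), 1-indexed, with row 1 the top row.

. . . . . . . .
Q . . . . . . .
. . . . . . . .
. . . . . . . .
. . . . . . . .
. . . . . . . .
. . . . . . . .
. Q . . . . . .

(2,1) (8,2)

(1,4) (2,1) (3,5) (4,8) (5,6) (6,3) (7,7) (8,2)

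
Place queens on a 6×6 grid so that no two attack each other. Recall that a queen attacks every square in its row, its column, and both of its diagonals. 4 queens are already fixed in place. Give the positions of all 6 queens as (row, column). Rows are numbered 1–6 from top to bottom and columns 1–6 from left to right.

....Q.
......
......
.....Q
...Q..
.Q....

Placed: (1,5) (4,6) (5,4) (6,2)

(1,5) (2,3) (3,1) (4,6) (5,4) (6,2)

Row 2: attacked by (1,5)→{4,5,6}; (4,6)→{4,6}; (5,4)→{1,4}; (6,2)→{2,6}. Safe: 3. Place at column 3.
Row 3: attacked by (1,5)→{3,5}; (2,3)→{2,3,4}; (4,6)→{5,6}; (5,4)→{2,4,6}; (6,2)→{2,5}. Safe: 1. Place at column 1.
Columns [5, 3, 1, 6, 4, 2], r−c [-4, -1, 2, -2, 1, 4], r+c [6, 5, 4, 10, 9, 8] are all distinct, so no two queens attack.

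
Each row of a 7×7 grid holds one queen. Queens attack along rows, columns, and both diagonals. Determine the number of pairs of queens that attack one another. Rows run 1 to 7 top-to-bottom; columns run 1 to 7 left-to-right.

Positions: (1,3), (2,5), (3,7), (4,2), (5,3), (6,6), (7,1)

3

Same column: (1,3)–(5,3) (column 3).
Same diagonal: (4,2)–(5,3) (|4−5| = |2−3| = 1); (5,3)–(7,1) (|5−7| = |3−1| = 2).
Total attacking pairs: 3.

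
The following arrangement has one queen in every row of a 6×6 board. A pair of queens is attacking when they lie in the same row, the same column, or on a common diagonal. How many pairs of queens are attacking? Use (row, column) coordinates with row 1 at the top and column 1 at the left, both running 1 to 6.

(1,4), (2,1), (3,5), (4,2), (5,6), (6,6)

Same column: (5,6)–(6,6) (column 6).
Total attacking pairs: 1.

1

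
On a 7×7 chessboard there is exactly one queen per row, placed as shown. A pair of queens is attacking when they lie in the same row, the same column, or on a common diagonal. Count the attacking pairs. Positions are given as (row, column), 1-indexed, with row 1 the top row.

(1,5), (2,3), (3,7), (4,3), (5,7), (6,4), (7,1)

Same column: (2,3)–(4,3) (column 3); (3,7)–(5,7) (column 7).
Same diagonal: (1,5)–(3,7) (|1−3| = |5−7| = 2); (3,7)–(6,4) (|3−6| = |7−4| = 3).
Total attacking pairs: 4.

4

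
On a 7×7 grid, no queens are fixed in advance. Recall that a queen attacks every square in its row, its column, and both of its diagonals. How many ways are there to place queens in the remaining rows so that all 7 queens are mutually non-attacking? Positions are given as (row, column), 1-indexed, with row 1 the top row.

40

Branch on row 1: col 1 → 4; col 2 → 7; col 3 → 6; col 4 → 6; col 5 → 6; col 6 → 7; col 7 → 4.
Sum: 4 + 7 + 6 + 6 + 6 + 7 + 4 = 40.
(This is the classic 7-queens count.)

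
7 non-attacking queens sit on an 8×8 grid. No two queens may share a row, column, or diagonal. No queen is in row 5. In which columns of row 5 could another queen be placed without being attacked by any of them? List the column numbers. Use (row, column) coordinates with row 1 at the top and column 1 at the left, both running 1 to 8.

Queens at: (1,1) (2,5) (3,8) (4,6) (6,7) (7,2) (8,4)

(1,1) attacks row 5 at column 1 and diagonals 5.
(2,5) attacks row 5 at column 5 and diagonals 2, 8.
(3,8) attacks row 5 at column 8 and diagonals 6.
(4,6) attacks row 5 at column 6 and diagonals 5, 7.
(6,7) attacks row 5 at column 7 and diagonals 6, 8.
(7,2) attacks row 5 at column 2 and diagonals 4.
(8,4) attacks row 5 at column 4 and diagonals 1, 7.
Attacked columns: {1, 2, 4, 5, 6, 7, 8}. Safe: {3}.

columns 3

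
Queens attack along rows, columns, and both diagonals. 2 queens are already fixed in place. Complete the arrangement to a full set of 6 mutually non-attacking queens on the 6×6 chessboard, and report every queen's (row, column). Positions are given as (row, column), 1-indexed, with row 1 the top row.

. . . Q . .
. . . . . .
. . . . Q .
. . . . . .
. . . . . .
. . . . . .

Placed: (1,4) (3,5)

(1,4) (2,1) (3,5) (4,2) (5,6) (6,3)

Row 2: attacked by (1,4)→{3,4,5}; (3,5)→{4,5,6}. Safe: 1, 2. Place at column 1.
Row 4: attacked by (1,4)→{1,4}; (2,1)→{1,3}; (3,5)→{4,5,6}. Safe: 2. Place at column 2.
Row 5: attacked by (1,4)→{4}; (2,1)→{1,4}; (3,5)→{3,5}; (4,2)→{1,2,3}. Safe: 6. Place at column 6.
Row 6: attacked by (1,4)→{4}; (2,1)→{1,5}; (3,5)→{2,5}; (4,2)→{2,4}; (5,6)→{5,6}. Safe: 3. Place at column 3.
Columns [4, 1, 5, 2, 6, 3], r−c [-3, 1, -2, 2, -1, 3], r+c [5, 3, 8, 6, 11, 9] are all distinct, so no two queens attack.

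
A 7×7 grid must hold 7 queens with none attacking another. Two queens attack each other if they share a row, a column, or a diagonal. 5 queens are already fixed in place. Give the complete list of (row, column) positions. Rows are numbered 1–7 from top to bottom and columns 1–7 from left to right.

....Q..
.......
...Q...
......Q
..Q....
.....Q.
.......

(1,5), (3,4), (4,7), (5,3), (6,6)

(1,5) (2,1) (3,4) (4,7) (5,3) (6,6) (7,2)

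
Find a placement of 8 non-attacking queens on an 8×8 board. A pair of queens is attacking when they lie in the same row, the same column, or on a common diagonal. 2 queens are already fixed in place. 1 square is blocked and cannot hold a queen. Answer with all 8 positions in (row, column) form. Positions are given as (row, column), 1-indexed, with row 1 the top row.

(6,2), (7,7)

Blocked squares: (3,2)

Row 1: attacked by (6,2)→{2,7}; (7,7)→{1,7}. Safe: 3, 4, 5, 6, 8. Place at column 5.
Row 2: attacked by (1,5)→{4,5,6}; (6,2)→{2,6}; (7,7)→{2,7}. Safe: 1, 3, 8. Place at column 1.
Row 3: attacked by (1,5)→{3,5,7}; (2,1)→{1,2}; (6,2)→{2,5}; (7,7)→{3,7}. Blocked: 2. Safe: 4, 6, 8. Place at column 4.
Row 4: attacked by (1,5)→{2,5,8}; (2,1)→{1,3}; (3,4)→{3,4,5}; (6,2)→{2,4}; (7,7)→{4,7}. Safe: 6. Place at column 6.
Row 5: attacked by (1,5)→{1,5}; (2,1)→{1,4}; (3,4)→{2,4,6}; (4,6)→{5,6,7}; (6,2)→{1,2,3}; (7,7)→{5,7}. Safe: 8. Place at column 8.
Row 8: attacked by (1,5)→{5}; (2,1)→{1,7}; (3,4)→{4}; (4,6)→{2,6}; (5,8)→{5,8}; (6,2)→{2,4}; (7,7)→{6,7,8}. Safe: 3. Place at column 3.
Columns [5, 1, 4, 6, 8, 2, 7, 3], r−c [-4, 1, -1, -2, -3, 4, 0, 5], r+c [6, 3, 7, 10, 13, 8, 14, 11] are all distinct, so no two queens attack.

(1,5) (2,1) (3,4) (4,6) (5,8) (6,2) (7,7) (8,3)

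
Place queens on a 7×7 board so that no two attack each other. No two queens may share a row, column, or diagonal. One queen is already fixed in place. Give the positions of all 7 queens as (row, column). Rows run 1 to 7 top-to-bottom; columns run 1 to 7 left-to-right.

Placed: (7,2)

Row 1: attacked by (7,2)→{2}. Safe: 1, 3, 4, 5, 6, 7. Place at column 7.
Row 2: attacked by (1,7)→{6,7}; (7,2)→{2,7}. Safe: 1, 3, 4, 5. Place at column 5.
Row 3: attacked by (1,7)→{5,7}; (2,5)→{4,5,6}; (7,2)→{2,6}. Safe: 1, 3. Place at column 3.
Row 4: attacked by (1,7)→{4,7}; (2,5)→{3,5,7}; (3,3)→{2,3,4}; (7,2)→{2,5}. Safe: 1, 6. Place at column 1.
Row 5: attacked by (1,7)→{3,7}; (2,5)→{2,5}; (3,3)→{1,3,5}; (4,1)→{1,2}; (7,2)→{2,4}. Safe: 6. Place at column 6.
Row 6: attacked by (1,7)→{2,7}; (2,5)→{1,5}; (3,3)→{3,6}; (4,1)→{1,3}; (5,6)→{5,6,7}; (7,2)→{1,2,3}. Safe: 4. Place at column 4.
Columns [7, 5, 3, 1, 6, 4, 2], r−c [-6, -3, 0, 3, -1, 2, 5], r+c [8, 7, 6, 5, 11, 10, 9] are all distinct, so no two queens attack.

(1,7) (2,5) (3,3) (4,1) (5,6) (6,4) (7,2)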